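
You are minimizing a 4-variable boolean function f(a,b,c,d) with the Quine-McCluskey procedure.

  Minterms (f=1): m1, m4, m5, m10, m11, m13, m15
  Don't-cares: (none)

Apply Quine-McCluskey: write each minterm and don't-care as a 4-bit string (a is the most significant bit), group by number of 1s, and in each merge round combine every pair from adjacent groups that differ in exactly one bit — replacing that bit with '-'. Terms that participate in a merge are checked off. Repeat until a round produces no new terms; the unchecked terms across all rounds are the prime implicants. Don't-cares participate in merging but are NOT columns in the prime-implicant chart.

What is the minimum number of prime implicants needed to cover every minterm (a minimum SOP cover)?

size-2^0 implicants → 0001(✓)  0100(✓)  0101(✓)  1010(✓)  1011(✓)  1101(✓)  1111(✓)
size-2^1 implicants → -101  0-01  010-  1-11  101-  11-1
Unchecked terms (primes): -101, 0-01, 010-, 1-11, 101-, 11-1
Minterm coverage:
  m1 ⊆ 0-01 [E]
  m4 ⊆ 010- [E]
  m5 ⊆ -101,0-01,010-
  m10 ⊆ 101- [E]
  m11 ⊆ 1-11,101-
  m13 ⊆ -101,11-1
  m15 ⊆ 1-11,11-1
E = {0-01, 010-, 101-}
Petrick residual → 11-1
Cover = a'c'd + a'bc' + ab'c + abd  |cover|=4

4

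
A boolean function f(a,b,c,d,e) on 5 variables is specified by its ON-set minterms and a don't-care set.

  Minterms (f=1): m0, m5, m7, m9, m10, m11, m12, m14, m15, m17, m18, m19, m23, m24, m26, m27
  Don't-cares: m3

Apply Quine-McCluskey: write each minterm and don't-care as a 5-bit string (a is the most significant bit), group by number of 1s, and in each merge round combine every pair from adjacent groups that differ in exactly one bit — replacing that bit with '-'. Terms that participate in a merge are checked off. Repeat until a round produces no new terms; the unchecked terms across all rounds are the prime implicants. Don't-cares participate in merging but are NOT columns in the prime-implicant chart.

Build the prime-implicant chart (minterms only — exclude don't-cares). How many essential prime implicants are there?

[col 0] 00000, 00011*, 00101*, 00111*, 01001*, 01010*, 01011*, 01100*, 01110*, 01111*, 10001*, 10010*, 10011*, 10111*, 11000*, 11010*, 11011*
[col 1] -0011*, -0111*, -1010*, -1011*, 0-011*, 0-111*, 00-11*, 001-1, 01-10*, 01-11*, 010-1, 0101-*, 011-0, 0111-*, 1-010*, 1-011*, 10-11*, 100-1, 1001-*, 110-0, 1101-*
[col 2] --011, -0-11, -101-, 0--11, 01-1-, 1-01-
Prime implicants: --011, -0-11, -101-, 0--11, 00000, 001-1, 01-1-, 010-1, 011-0, 1-01-, 100-1, 110-0
PI chart (minterm → PIs covering it):
  0 | 00000  (sole → essential)
  5 | 001-1  (sole → essential)
  7 | -0-11,0--11,001-1
  9 | 010-1  (sole → essential)
  10 | -101-,01-1-
  11 | --011,-101-,0--11,01-1-,010-1
  12 | 011-0  (sole → essential)
  14 | 01-1-,011-0
  15 | 0--11,01-1-
  17 | 100-1  (sole → essential)
  18 | 1-01-  (sole → essential)
  19 | --011,-0-11,1-01-,100-1
  23 | -0-11  (sole → essential)
  24 | 110-0  (sole → essential)
  26 | -101-,1-01-,110-0
  27 | --011,-101-,1-01-
Essential prime implicants: -0-11, 00000, 001-1, 010-1, 011-0, 1-01-, 100-1, 110-0

8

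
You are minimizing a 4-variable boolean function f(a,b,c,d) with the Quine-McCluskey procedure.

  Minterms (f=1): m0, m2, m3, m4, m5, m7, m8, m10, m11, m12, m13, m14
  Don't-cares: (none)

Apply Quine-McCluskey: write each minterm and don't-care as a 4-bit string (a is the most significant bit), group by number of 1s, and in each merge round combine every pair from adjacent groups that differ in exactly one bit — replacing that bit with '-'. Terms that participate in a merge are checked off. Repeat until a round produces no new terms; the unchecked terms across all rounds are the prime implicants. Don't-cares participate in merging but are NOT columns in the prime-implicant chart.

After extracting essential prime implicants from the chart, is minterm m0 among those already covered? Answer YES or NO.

Round 0: 0000✓ 0010✓ 0011✓ 0100✓ 0101✓ 0111✓ 1000✓ 1010✓ 1011✓ 1100✓ 1101✓ 1110✓
Round 1: -000✓ -010✓ -011✓ -100✓ -101✓ 0-00✓ 0-11 00-0✓ 001-✓ 01-1 010-✓ 1-00✓ 1-10✓ 10-0✓ 101-✓ 11-0✓ 110-✓
Round 2: --00 -0-0 -01- -10- 1--0
PIs = {--00, -0-0, -01-, -10-, 0-11, 01-1, 1--0}
Coverage chart:
  m0: --00,-0-0
  m2: -0-0,-01-
  m3: -01-,0-11
  m4: --00,-10-
  m5: -10-,01-1
  m7: 0-11,01-1
  m8: --00,-0-0,1--0
  m10: -0-0,-01-,1--0
  m11: -01- ←essential
  m12: --00,-10-,1--0
  m13: -10- ←essential
  m14: 1--0 ←essential
Essential: -01-, -10-, 1--0

NO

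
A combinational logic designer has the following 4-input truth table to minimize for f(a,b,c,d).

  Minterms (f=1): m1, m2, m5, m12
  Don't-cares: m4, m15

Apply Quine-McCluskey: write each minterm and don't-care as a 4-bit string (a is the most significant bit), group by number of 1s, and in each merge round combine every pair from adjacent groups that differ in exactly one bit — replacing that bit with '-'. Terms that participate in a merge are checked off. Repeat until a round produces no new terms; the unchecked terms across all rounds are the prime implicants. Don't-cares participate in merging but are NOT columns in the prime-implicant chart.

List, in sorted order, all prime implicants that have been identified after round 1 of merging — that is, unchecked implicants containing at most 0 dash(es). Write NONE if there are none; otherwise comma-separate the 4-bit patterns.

0010, 1111

size-2^0 implicants → 0001(✓)  0010  0100(✓)  0101(✓)  1100(✓)  1111
size-2^1 implicants → -100  0-01  010-
Unchecked terms (primes): -100, 0-01, 0010, 010-, 1111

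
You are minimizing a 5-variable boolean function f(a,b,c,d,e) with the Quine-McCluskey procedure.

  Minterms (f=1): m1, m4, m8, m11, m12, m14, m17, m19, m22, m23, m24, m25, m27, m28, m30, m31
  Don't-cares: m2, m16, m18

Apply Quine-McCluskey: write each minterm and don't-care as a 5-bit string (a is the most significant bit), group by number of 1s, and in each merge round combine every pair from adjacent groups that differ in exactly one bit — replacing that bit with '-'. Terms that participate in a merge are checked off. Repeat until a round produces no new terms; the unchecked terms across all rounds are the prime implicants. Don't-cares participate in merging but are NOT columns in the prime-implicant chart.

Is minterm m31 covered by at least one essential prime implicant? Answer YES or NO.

NO

size-2^0 implicants → 00001(✓)  00010(✓)  00100(✓)  01000(✓)  01011(✓)  01100(✓)  01110(✓)  10000(✓)  10001(✓)  10010(✓)  10011(✓)  10110(✓)  10111(✓)  11000(✓)  11001(✓)  11011(✓)  11100(✓)  11110(✓)  11111(✓)
size-2^1 implicants → -0001  -0010  -1000(✓)  -1011  -1100(✓)  -1110(✓)  0-100  01-00(✓)  011-0(✓)  1-000(✓)  1-001(✓)  1-011(✓)  1-110(✓)  1-111(✓)  10-10(✓)  10-11(✓)  100-0(✓)  100-1(✓)  1000-(✓)  1001-(✓)  1011-(✓)  11-00(✓)  11-11(✓)  110-1(✓)  1100-(✓)  111-0(✓)  1111-(✓)
size-2^2 implicants → -1-00  -11-0  1--11  1-0-1  1-00-  1-11-  10-1-  100--
Unchecked terms (primes): -0001, -0010, -1-00, -1011, -11-0, 0-100, 1--11, 1-0-1, 1-00-, 1-11-, 10-1-, 100--
Minterm coverage:
  m1 ⊆ -0001 [E]
  m4 ⊆ 0-100 [E]
  m8 ⊆ -1-00 [E]
  m11 ⊆ -1011 [E]
  m12 ⊆ -1-00,-11-0,0-100
  m14 ⊆ -11-0 [E]
  m17 ⊆ -0001,1-0-1,1-00-,100--
  m19 ⊆ 1--11,1-0-1,10-1-,100--
  m22 ⊆ 1-11-,10-1-
  m23 ⊆ 1--11,1-11-,10-1-
  m24 ⊆ -1-00,1-00-
  m25 ⊆ 1-0-1,1-00-
  m27 ⊆ -1011,1--11,1-0-1
  m28 ⊆ -1-00,-11-0
  m30 ⊆ -11-0,1-11-
  m31 ⊆ 1--11,1-11-
E = {-0001, -1-00, -1011, -11-0, 0-100}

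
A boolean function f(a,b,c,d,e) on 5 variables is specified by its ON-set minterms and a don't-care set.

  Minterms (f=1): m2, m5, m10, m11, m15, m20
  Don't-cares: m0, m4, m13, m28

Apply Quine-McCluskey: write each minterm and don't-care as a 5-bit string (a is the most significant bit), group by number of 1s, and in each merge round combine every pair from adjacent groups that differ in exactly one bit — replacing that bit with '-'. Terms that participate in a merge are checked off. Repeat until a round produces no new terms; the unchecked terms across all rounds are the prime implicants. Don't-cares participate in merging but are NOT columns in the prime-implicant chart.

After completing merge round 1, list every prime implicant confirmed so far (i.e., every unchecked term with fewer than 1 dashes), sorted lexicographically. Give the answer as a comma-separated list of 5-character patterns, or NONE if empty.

NONE

size-2^0 implicants → 00000(✓)  00010(✓)  00100(✓)  00101(✓)  01010(✓)  01011(✓)  01101(✓)  01111(✓)  10100(✓)  11100(✓)
size-2^1 implicants → -0100  0-010  0-101  00-00  000-0  0010-  01-11  0101-  011-1  1-100
Unchecked terms (primes): -0100, 0-010, 0-101, 00-00, 000-0, 0010-, 01-11, 0101-, 011-1, 1-100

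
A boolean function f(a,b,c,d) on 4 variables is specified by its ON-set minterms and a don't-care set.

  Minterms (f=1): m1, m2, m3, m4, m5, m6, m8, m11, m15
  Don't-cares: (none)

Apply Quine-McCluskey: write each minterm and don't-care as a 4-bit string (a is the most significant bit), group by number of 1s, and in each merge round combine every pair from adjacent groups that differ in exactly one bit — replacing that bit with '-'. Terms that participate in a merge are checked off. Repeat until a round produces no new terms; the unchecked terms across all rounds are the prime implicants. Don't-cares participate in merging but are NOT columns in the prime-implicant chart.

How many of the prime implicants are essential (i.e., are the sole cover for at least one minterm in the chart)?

2

Round 0: 0001✓ 0010✓ 0011✓ 0100✓ 0101✓ 0110✓ 1000 1011✓ 1111✓
Round 1: -011 0-01 0-10 00-1 001- 01-0 010- 1-11
PIs = {-011, 0-01, 0-10, 00-1, 001-, 01-0, 010-, 1-11, 1000}
Coverage chart:
  m1: 0-01,00-1
  m2: 0-10,001-
  m3: -011,00-1,001-
  m4: 01-0,010-
  m5: 0-01,010-
  m6: 0-10,01-0
  m8: 1000 ←essential
  m11: -011,1-11
  m15: 1-11 ←essential
Essential: 1-11, 1000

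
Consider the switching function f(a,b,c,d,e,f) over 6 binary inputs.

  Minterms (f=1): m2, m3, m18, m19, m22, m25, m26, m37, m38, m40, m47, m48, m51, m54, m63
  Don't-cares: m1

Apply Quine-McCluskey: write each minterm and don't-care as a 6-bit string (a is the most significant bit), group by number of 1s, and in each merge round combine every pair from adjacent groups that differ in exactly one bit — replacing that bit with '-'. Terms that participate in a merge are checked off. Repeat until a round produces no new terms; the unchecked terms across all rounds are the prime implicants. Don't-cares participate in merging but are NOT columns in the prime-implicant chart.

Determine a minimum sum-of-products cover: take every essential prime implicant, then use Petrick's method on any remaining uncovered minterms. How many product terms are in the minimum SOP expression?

Round 0: 000001✓ 000010✓ 000011✓ 010010✓ 010011✓ 010110✓ 011001 011010✓ 100101 100110✓ 101000 101111✓ 110000 110011✓ 110110✓ 111111✓
Round 1: -10011 -10110 0-0010✓ 0-0011✓ 0000-1 00001-✓ 01-010 010-10 01001-✓ 1-0110 1-1111
Round 2: 0-001-
PIs = {-10011, -10110, 0-001-, 0000-1, 01-010, 010-10, 011001, 1-0110, 1-1111, 100101, 101000, 110000}
Coverage chart:
  m2: 0-001- ←essential
  m3: 0-001-,0000-1
  m18: 0-001-,01-010,010-10
  m19: -10011,0-001-
  m22: -10110,010-10
  m25: 011001 ←essential
  m26: 01-010 ←essential
  m37: 100101 ←essential
  m38: 1-0110 ←essential
  m40: 101000 ←essential
  m47: 1-1111 ←essential
  m48: 110000 ←essential
  m51: -10011 ←essential
  m54: -10110,1-0110
  m63: 1-1111 ←essential
Essential: -10011, 0-001-, 01-010, 011001, 1-0110, 1-1111, 100101, 101000, 110000
Petrick residual → -10110
Min cover (10 terms): bc'd'ef + bc'def' + a'c'd'e + a'bd'ef' + a'bcd'e'f + ac'def' + acdef + ab'c'de'f + ab'cd'e'f' + abc'd'e'f'

10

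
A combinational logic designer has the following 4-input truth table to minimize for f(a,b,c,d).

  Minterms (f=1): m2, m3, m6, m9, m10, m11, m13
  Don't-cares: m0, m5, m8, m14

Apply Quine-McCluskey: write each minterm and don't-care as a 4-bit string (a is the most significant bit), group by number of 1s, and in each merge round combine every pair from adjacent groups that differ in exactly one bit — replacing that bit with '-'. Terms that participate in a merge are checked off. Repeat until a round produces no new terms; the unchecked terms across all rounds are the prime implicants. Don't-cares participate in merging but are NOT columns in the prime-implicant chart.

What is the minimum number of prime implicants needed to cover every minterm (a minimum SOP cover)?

3

Round 0: 0000✓ 0010✓ 0011✓ 0101✓ 0110✓ 1000✓ 1001✓ 1010✓ 1011✓ 1101✓ 1110✓
Round 1: -000✓ -010✓ -011✓ -101 -110✓ 0-10✓ 00-0✓ 001-✓ 1-01 1-10✓ 10-0✓ 10-1✓ 100-✓ 101-✓
Round 2: --10 -0-0 -01- 10--
PIs = {--10, -0-0, -01-, -101, 1-01, 10--}
Coverage chart:
  m2: --10,-0-0,-01-
  m3: -01- ←essential
  m6: --10 ←essential
  m9: 1-01,10--
  m10: --10,-0-0,-01-,10--
  m11: -01-,10--
  m13: -101,1-01
Essential: --10, -01-
Petrick residual → 1-01
Min cover (3 terms): cd' + b'c + ac'd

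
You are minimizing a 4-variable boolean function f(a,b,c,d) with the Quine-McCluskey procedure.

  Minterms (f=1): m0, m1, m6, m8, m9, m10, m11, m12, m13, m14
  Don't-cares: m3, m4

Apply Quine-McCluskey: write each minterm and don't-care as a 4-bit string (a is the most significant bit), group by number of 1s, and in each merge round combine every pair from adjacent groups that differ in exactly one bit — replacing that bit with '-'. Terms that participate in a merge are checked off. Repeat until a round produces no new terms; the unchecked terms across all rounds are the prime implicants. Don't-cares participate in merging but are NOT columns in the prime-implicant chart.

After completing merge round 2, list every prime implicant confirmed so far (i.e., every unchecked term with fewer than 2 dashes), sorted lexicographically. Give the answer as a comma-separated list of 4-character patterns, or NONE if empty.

Round 0: 0000✓ 0001✓ 0011✓ 0100✓ 0110✓ 1000✓ 1001✓ 1010✓ 1011✓ 1100✓ 1101✓ 1110✓
Round 1: -000✓ -001✓ -011✓ -100✓ -110✓ 0-00✓ 00-1✓ 000-✓ 01-0✓ 1-00✓ 1-01✓ 1-10✓ 10-0✓ 10-1✓ 100-✓ 101-✓ 11-0✓ 110-✓
Round 2: --00 -0-1 -00- -1-0 1--0 1-0- 10--
PIs = {--00, -0-1, -00-, -1-0, 1--0, 1-0-, 10--}

NONE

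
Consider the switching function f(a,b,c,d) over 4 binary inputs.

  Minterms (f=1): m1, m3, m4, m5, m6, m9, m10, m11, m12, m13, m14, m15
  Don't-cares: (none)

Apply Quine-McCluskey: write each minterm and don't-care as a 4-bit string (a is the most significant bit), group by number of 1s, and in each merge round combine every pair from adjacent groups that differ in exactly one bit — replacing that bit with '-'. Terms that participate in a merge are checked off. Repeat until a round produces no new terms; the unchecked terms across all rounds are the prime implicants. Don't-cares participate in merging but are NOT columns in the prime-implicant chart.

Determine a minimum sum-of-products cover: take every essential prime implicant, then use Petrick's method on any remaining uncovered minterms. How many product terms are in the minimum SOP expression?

[col 0] 0001*, 0011*, 0100*, 0101*, 0110*, 1001*, 1010*, 1011*, 1100*, 1101*, 1110*, 1111*
[col 1] -001*, -011*, -100*, -101*, -110*, 0-01*, 00-1*, 01-0*, 010-*, 1-01*, 1-10*, 1-11*, 10-1*, 101-*, 11-0*, 11-1*, 110-*, 111-*
[col 2] --01, -0-1, -1-0, -10-, 1--1, 1-1-, 11--
Prime implicants: --01, -0-1, -1-0, -10-, 1--1, 1-1-, 11--
PI chart (minterm → PIs covering it):
  1 | --01,-0-1
  3 | -0-1  (sole → essential)
  4 | -1-0,-10-
  5 | --01,-10-
  6 | -1-0  (sole → essential)
  9 | --01,-0-1,1--1
  10 | 1-1-  (sole → essential)
  11 | -0-1,1--1,1-1-
  12 | -1-0,-10-,11--
  13 | --01,-10-,1--1,11--
  14 | -1-0,1-1-,11--
  15 | 1--1,1-1-,11--
Essential prime implicants: -0-1, -1-0, 1-1-
Petrick residual → --01
Minimum SOP uses 4 PIs: c'd + b'd + bd' + ac

4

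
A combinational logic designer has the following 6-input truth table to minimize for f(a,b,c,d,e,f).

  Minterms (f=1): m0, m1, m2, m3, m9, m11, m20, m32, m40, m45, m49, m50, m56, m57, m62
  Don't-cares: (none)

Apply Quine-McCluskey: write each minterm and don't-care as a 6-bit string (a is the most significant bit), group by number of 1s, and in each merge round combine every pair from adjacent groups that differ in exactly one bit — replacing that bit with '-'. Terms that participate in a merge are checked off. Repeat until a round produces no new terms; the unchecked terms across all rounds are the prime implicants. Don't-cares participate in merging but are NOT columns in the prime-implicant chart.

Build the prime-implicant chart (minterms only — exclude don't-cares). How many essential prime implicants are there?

size-2^0 implicants → 000000(✓)  000001(✓)  000010(✓)  000011(✓)  001001(✓)  001011(✓)  010100  100000(✓)  101000(✓)  101101  110001(✓)  110010  111000(✓)  111001(✓)  111110
size-2^1 implicants → -00000  00-001(✓)  00-011(✓)  0000-0(✓)  0000-1(✓)  00000-(✓)  00001-(✓)  0010-1(✓)  1-1000  10-000  11-001  11100-
size-2^2 implicants → 00-0-1  0000--
Unchecked terms (primes): -00000, 00-0-1, 0000--, 010100, 1-1000, 10-000, 101101, 11-001, 110010, 11100-, 111110
Minterm coverage:
  m0 ⊆ -00000,0000--
  m1 ⊆ 00-0-1,0000--
  m2 ⊆ 0000-- [E]
  m3 ⊆ 00-0-1,0000--
  m9 ⊆ 00-0-1 [E]
  m11 ⊆ 00-0-1 [E]
  m20 ⊆ 010100 [E]
  m32 ⊆ -00000,10-000
  m40 ⊆ 1-1000,10-000
  m45 ⊆ 101101 [E]
  m49 ⊆ 11-001 [E]
  m50 ⊆ 110010 [E]
  m56 ⊆ 1-1000,11100-
  m57 ⊆ 11-001,11100-
  m62 ⊆ 111110 [E]
E = {00-0-1, 0000--, 010100, 101101, 11-001, 110010, 111110}

7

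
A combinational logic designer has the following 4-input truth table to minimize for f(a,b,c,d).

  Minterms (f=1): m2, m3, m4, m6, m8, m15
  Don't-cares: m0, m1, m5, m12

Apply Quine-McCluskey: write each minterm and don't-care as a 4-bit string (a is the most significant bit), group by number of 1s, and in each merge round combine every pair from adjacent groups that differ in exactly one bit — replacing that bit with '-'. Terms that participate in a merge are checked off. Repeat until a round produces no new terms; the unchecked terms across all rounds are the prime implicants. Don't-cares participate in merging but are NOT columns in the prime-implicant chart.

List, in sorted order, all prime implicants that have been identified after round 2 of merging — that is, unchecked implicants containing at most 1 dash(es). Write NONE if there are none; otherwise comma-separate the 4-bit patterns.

Round 0: 0000✓ 0001✓ 0010✓ 0011✓ 0100✓ 0101✓ 0110✓ 1000✓ 1100✓ 1111
Round 1: -000✓ -100✓ 0-00✓ 0-01✓ 0-10✓ 00-0✓ 00-1✓ 000-✓ 001-✓ 01-0✓ 010-✓ 1-00✓
Round 2: --00 0--0 0-0- 00--
PIs = {--00, 0--0, 0-0-, 00--, 1111}

1111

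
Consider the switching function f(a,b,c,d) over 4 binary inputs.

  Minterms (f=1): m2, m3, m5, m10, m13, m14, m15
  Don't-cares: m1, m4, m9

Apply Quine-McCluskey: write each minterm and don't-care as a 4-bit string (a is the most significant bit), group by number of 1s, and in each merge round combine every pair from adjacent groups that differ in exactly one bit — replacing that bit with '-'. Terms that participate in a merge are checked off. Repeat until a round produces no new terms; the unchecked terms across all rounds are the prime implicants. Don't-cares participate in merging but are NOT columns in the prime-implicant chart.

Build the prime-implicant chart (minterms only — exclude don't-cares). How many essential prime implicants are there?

0

Round 0: 0001✓ 0010✓ 0011✓ 0100✓ 0101✓ 1001✓ 1010✓ 1101✓ 1110✓ 1111✓
Round 1: -001✓ -010 -101✓ 0-01✓ 00-1 001- 010- 1-01✓ 1-10 11-1 111-
Round 2: --01
PIs = {--01, -010, 00-1, 001-, 010-, 1-10, 11-1, 111-}
Coverage chart:
  m2: -010,001-
  m3: 00-1,001-
  m5: --01,010-
  m10: -010,1-10
  m13: --01,11-1
  m14: 1-10,111-
  m15: 11-1,111-
(no essential prime implicants)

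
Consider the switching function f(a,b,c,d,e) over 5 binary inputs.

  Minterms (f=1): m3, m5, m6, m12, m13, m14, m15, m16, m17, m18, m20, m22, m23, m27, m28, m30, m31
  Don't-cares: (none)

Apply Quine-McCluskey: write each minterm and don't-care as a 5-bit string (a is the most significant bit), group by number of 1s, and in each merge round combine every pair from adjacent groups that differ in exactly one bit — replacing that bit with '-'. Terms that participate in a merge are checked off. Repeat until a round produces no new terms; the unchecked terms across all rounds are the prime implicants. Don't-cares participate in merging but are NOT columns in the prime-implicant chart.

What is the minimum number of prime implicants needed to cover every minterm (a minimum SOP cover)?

Round 0: 00011 00101✓ 00110✓ 01100✓ 01101✓ 01110✓ 01111✓ 10000✓ 10001✓ 10010✓ 10100✓ 10110✓ 10111✓ 11011✓ 11100✓ 11110✓ 11111✓
Round 1: -0110✓ -1100✓ -1110✓ -1111✓ 0-101 0-110✓ 011-0✓ 011-1✓ 0110-✓ 0111-✓ 1-100✓ 1-110✓ 1-111✓ 10-00✓ 10-10✓ 100-0✓ 1000- 101-0✓ 1011-✓ 11-11 111-0✓ 1111-✓
Round 2: --110 -11-0 -111- 011-- 1-1-0 1-11- 10--0
PIs = {--110, -11-0, -111-, 0-101, 00011, 011--, 1-1-0, 1-11-, 10--0, 1000-, 11-11}
Coverage chart:
  m3: 00011 ←essential
  m5: 0-101 ←essential
  m6: --110 ←essential
  m12: -11-0,011--
  m13: 0-101,011--
  m14: --110,-11-0,-111-,011--
  m15: -111-,011--
  m16: 10--0,1000-
  m17: 1000- ←essential
  m18: 10--0 ←essential
  m20: 1-1-0,10--0
  m22: --110,1-1-0,1-11-,10--0
  m23: 1-11- ←essential
  m27: 11-11 ←essential
  m28: -11-0,1-1-0
  m30: --110,-11-0,-111-,1-1-0,1-11-
  m31: -111-,1-11-,11-11
Essential: --110, 0-101, 00011, 1-11-, 10--0, 1000-, 11-11
Petrick residual → -11-0, -111-
Min cover (9 terms): cde' + bce' + bcd + a'cd'e + a'b'c'de + acd + ab'e' + ab'c'd' + abde

9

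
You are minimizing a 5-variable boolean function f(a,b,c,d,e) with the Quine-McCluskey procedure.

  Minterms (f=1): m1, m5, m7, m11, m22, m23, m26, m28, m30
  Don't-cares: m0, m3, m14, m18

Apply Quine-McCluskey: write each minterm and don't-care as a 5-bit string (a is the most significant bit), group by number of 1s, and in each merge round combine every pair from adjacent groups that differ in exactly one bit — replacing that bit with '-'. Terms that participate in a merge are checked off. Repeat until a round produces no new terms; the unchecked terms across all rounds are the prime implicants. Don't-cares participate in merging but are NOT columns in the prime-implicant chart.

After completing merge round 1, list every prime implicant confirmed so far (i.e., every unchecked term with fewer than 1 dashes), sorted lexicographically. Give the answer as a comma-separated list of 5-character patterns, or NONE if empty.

size-2^0 implicants → 00000(✓)  00001(✓)  00011(✓)  00101(✓)  00111(✓)  01011(✓)  01110(✓)  10010(✓)  10110(✓)  10111(✓)  11010(✓)  11100(✓)  11110(✓)
size-2^1 implicants → -0111  -1110  0-011  00-01(✓)  00-11(✓)  000-1(✓)  0000-  001-1(✓)  1-010(✓)  1-110(✓)  10-10(✓)  1011-  11-10(✓)  111-0
size-2^2 implicants → 00--1  1--10
Unchecked terms (primes): -0111, -1110, 0-011, 00--1, 0000-, 1--10, 1011-, 111-0

NONE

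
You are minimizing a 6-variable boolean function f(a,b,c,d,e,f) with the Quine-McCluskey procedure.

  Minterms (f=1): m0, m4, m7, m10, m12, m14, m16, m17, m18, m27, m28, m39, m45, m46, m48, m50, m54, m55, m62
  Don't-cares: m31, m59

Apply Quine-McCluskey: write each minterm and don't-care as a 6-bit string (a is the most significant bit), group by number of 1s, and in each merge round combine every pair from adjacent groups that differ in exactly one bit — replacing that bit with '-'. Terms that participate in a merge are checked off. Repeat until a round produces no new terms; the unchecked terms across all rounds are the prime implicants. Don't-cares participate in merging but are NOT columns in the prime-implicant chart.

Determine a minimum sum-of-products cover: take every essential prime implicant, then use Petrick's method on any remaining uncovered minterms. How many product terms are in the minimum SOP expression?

10

[col 0] 000000*, 000100*, 000111*, 001010*, 001100*, 001110*, 010000*, 010001*, 010010*, 011011*, 011100*, 011111*, 100111*, 101101, 101110*, 110000*, 110010*, 110110*, 110111*, 111011*, 111110*
[col 1] -00111, -01110, -10000*, -10010*, -11011, 0-0000, 0-1100, 00-100, 000-00, 001-10, 0011-0, 0100-0*, 01000-, 011-11, 1-0111, 1-1110, 11-110, 110-10, 1100-0*, 11011-
[col 2] -100-0
Prime implicants: -00111, -01110, -100-0, -11011, 0-0000, 0-1100, 00-100, 000-00, 001-10, 0011-0, 01000-, 011-11, 1-0111, 1-1110, 101101, 11-110, 110-10, 11011-
PI chart (minterm → PIs covering it):
  0 | 0-0000,000-00
  4 | 00-100,000-00
  7 | -00111  (sole → essential)
  10 | 001-10  (sole → essential)
  12 | 0-1100,00-100,0011-0
  14 | -01110,001-10,0011-0
  16 | -100-0,0-0000,01000-
  17 | 01000-  (sole → essential)
  18 | -100-0  (sole → essential)
  27 | -11011,011-11
  28 | 0-1100  (sole → essential)
  39 | -00111,1-0111
  45 | 101101  (sole → essential)
  46 | -01110,1-1110
  48 | -100-0  (sole → essential)
  50 | -100-0,110-10
  54 | 11-110,110-10,11011-
  55 | 1-0111,11011-
  62 | 1-1110,11-110
Essential prime implicants: -00111, -100-0, 0-1100, 001-10, 01000-, 101101
Petrick residual → -11011, 000-00, 1-1110, 11011-
Minimum SOP uses 10 PIs: b'c'def + bc'd'f' + bcd'ef + a'cde'f' + a'b'c'e'f' + a'b'cef' + a'bc'd'e' + acdef' + ab'cde'f + abc'de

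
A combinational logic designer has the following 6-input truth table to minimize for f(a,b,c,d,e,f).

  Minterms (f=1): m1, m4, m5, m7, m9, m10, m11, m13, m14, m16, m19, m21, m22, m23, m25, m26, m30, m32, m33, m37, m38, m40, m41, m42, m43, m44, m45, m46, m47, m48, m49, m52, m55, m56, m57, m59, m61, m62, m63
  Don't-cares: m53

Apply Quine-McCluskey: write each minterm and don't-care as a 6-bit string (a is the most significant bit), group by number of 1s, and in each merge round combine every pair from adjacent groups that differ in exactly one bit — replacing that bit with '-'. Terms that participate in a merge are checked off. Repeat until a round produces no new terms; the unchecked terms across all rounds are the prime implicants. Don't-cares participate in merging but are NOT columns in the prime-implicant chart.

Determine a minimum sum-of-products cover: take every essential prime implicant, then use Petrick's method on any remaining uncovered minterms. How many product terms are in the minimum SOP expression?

size-2^0 implicants → 000001(✓)  000100(✓)  000101(✓)  000111(✓)  001001(✓)  001010(✓)  001011(✓)  001101(✓)  001110(✓)  010000(✓)  010011(✓)  010101(✓)  010110(✓)  010111(✓)  011001(✓)  011010(✓)  011110(✓)  100000(✓)  100001(✓)  100101(✓)  100110(✓)  101000(✓)  101001(✓)  101010(✓)  101011(✓)  101100(✓)  101101(✓)  101110(✓)  101111(✓)  110000(✓)  110001(✓)  110100(✓)  110101(✓)  110111(✓)  111000(✓)  111001(✓)  111011(✓)  111101(✓)  111110(✓)  111111(✓)
size-2^1 implicants → -00001(✓)  -00101(✓)  -01001(✓)  -01010(✓)  -01011(✓)  -01101(✓)  -01110(✓)  -10000  -10101(✓)  -10111(✓)  -11001(✓)  -11110(✓)  0-0101(✓)  0-0111(✓)  0-1001(✓)  0-1010(✓)  0-1110(✓)  00-001(✓)  00-101(✓)  000-01(✓)  0001-1(✓)  00010-  001-01(✓)  001-10(✓)  0010-1(✓)  00101-(✓)  01-110  010-11  0101-1(✓)  01011-  011-10(✓)  1-0000(✓)  1-0001(✓)  1-0101(✓)  1-1000(✓)  1-1001(✓)  1-1011(✓)  1-1101(✓)  1-1110(✓)  1-1111(✓)  10-000(✓)  10-001(✓)  10-101(✓)  10-110  100-01(✓)  10000-(✓)  101-00(✓)  101-01(✓)  101-10(✓)  101-11(✓)  1010-0(✓)  1010-1(✓)  10100-(✓)  10101-(✓)  1011-0(✓)  1011-1(✓)  10110-(✓)  10111-(✓)  11-000(✓)  11-001(✓)  11-101(✓)  11-111(✓)  110-00(✓)  110-01(✓)  11000-(✓)  1101-1(✓)  11010-(✓)  111-01(✓)  111-11(✓)  1110-1(✓)  11100-(✓)  1111-1(✓)  11111-(✓)
size-2^2 implicants → --0101  --1001  --1110  -0-001(✓)  -0-101(✓)  -00-01(✓)  -01-01(✓)  -01-10  -010-1  -0101-  -101-1  0-01-1  0-1-10  00--01(✓)  1--000(✓)  1--001(✓)  1--101(✓)  1-0-01(✓)  1-000-(✓)  1-1-01(✓)  1-1-11(✓)  1-10-1(✓)  1-100-(✓)  1-11-1(✓)  1-111-  10--01(✓)  10-00-(✓)  101--0(✓)  101--1(✓)  101-0-(✓)  101-1-(✓)  1010--(✓)  1011--(✓)  11--01(✓)  11-00-(✓)  11-1-1  110-0-  111--1(✓)
size-2^3 implicants → -0--01  1---01  1--00-  1-1--1  101---
Unchecked terms (primes): --0101, --1001, --1110, -0--01, -01-10, -010-1, -0101-, -10000, -101-1, 0-01-1, 0-1-10, 00010-, 01-110, 010-11, 01011-, 1---01, 1--00-, 1-1--1, 1-111-, 10-110, 101---, 11-1-1, 110-0-
Minterm coverage:
  m1 ⊆ -0--01 [E]
  m4 ⊆ 00010- [E]
  m5 ⊆ --0101,-0--01,0-01-1,00010-
  m7 ⊆ 0-01-1 [E]
  m9 ⊆ --1001,-0--01,-010-1
  m10 ⊆ -01-10,-0101-,0-1-10
  m11 ⊆ -010-1,-0101-
  m13 ⊆ -0--01 [E]
  m14 ⊆ --1110,-01-10,0-1-10
  m16 ⊆ -10000 [E]
  m19 ⊆ 010-11 [E]
  m21 ⊆ --0101,-101-1,0-01-1
  m22 ⊆ 01-110,01011-
  m23 ⊆ -101-1,0-01-1,010-11,01011-
  m25 ⊆ --1001 [E]
  m26 ⊆ 0-1-10 [E]
  m30 ⊆ --1110,0-1-10,01-110
  m32 ⊆ 1--00- [E]
  m33 ⊆ -0--01,1---01,1--00-
  m37 ⊆ --0101,-0--01,1---01
  m38 ⊆ 10-110 [E]
  m40 ⊆ 1--00-,101---
  m41 ⊆ --1001,-0--01,-010-1,1---01,1--00-,1-1--1,101---
  m42 ⊆ -01-10,-0101-,101---
  m43 ⊆ -010-1,-0101-,1-1--1,101---
  m44 ⊆ 101--- [E]
  m45 ⊆ -0--01,1---01,1-1--1,101---
  m46 ⊆ --1110,-01-10,1-111-,10-110,101---
  m47 ⊆ 1-1--1,1-111-,101---
  m48 ⊆ -10000,1--00-,110-0-
  m49 ⊆ 1---01,1--00-,110-0-
  m52 ⊆ 110-0- [E]
  m55 ⊆ -101-1,11-1-1
  m56 ⊆ 1--00- [E]
  m57 ⊆ --1001,1---01,1--00-,1-1--1
  m59 ⊆ 1-1--1 [E]
  m61 ⊆ 1---01,1-1--1,11-1-1
  m62 ⊆ --1110,1-111-
  m63 ⊆ 1-1--1,1-111-,11-1-1
E = {--1001, -0--01, -10000, 0-01-1, 0-1-10, 00010-, 010-11, 1--00-, 1-1--1, 10-110, 101---, 110-0-}
Petrick residual → --1110, -010-1, -101-1, 01-110
Cover = cd'e'f + cdef' + b'e'f + b'cd'f + bc'd'e'f' + bc'df + a'c'df + a'cef' + a'b'c'de' + a'bdef' + a'bc'ef + ad'e' + acf + ab'def' + ab'c + abc'e'  |cover|=16

16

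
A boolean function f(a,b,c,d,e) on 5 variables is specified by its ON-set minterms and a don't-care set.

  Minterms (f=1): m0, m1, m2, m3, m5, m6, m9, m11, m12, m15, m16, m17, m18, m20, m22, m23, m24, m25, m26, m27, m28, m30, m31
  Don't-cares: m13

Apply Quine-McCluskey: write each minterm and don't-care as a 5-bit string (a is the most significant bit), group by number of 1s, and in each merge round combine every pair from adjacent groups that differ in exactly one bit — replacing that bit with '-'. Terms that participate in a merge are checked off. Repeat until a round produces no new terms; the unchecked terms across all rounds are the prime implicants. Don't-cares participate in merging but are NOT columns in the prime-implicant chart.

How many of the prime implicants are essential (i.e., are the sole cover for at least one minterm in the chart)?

size-2^0 implicants → 00000(✓)  00001(✓)  00010(✓)  00011(✓)  00101(✓)  00110(✓)  01001(✓)  01011(✓)  01100(✓)  01101(✓)  01111(✓)  10000(✓)  10001(✓)  10010(✓)  10100(✓)  10110(✓)  10111(✓)  11000(✓)  11001(✓)  11010(✓)  11011(✓)  11100(✓)  11110(✓)  11111(✓)
size-2^1 implicants → -0000(✓)  -0001(✓)  -0010(✓)  -0110(✓)  -1001(✓)  -1011(✓)  -1100  -1111(✓)  0-001(✓)  0-011(✓)  0-101(✓)  00-01(✓)  00-10(✓)  000-0(✓)  000-1(✓)  0000-(✓)  0001-(✓)  01-01(✓)  01-11(✓)  010-1(✓)  011-1(✓)  0110-  1-000(✓)  1-001(✓)  1-010(✓)  1-100(✓)  1-110(✓)  1-111(✓)  10-00(✓)  10-10(✓)  100-0(✓)  1000-(✓)  101-0(✓)  1011-(✓)  11-00(✓)  11-10(✓)  11-11(✓)  110-0(✓)  110-1(✓)  1100-(✓)  1101-(✓)  111-0(✓)  1111-(✓)
size-2^2 implicants → --001  -0-10  -00-0  -000-  -1-11  -10-1  0--01  0-0-1  000--  01--1  1--00(✓)  1--10(✓)  1-0-0(✓)  1-00-  1-1-0(✓)  1-11-  10--0(✓)  11--0(✓)  11-1-  110--
size-2^3 implicants → 1---0
Unchecked terms (primes): --001, -0-10, -00-0, -000-, -1-11, -10-1, -1100, 0--01, 0-0-1, 000--, 01--1, 0110-, 1---0, 1-00-, 1-11-, 11-1-, 110--
Minterm coverage:
  m0 ⊆ -00-0,-000-,000--
  m1 ⊆ --001,-000-,0--01,0-0-1,000--
  m2 ⊆ -0-10,-00-0,000--
  m3 ⊆ 0-0-1,000--
  m5 ⊆ 0--01 [E]
  m6 ⊆ -0-10 [E]
  m9 ⊆ --001,-10-1,0--01,0-0-1,01--1
  m11 ⊆ -1-11,-10-1,0-0-1,01--1
  m12 ⊆ -1100,0110-
  m15 ⊆ -1-11,01--1
  m16 ⊆ -00-0,-000-,1---0,1-00-
  m17 ⊆ --001,-000-,1-00-
  m18 ⊆ -0-10,-00-0,1---0
  m20 ⊆ 1---0 [E]
  m22 ⊆ -0-10,1---0,1-11-
  m23 ⊆ 1-11- [E]
  m24 ⊆ 1---0,1-00-,110--
  m25 ⊆ --001,-10-1,1-00-,110--
  m26 ⊆ 1---0,11-1-,110--
  m27 ⊆ -1-11,-10-1,11-1-,110--
  m28 ⊆ -1100,1---0
  m30 ⊆ 1---0,1-11-,11-1-
  m31 ⊆ -1-11,1-11-,11-1-
E = {-0-10, 0--01, 1---0, 1-11-}

4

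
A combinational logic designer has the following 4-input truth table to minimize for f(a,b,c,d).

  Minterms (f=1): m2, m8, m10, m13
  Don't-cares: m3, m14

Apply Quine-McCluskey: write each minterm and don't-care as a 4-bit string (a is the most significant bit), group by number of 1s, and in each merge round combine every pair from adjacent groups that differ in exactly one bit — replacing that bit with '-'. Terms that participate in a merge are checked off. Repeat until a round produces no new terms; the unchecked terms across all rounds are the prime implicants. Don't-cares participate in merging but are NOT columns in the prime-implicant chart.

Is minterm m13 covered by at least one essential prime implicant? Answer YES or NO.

YES

size-2^0 implicants → 0010(✓)  0011(✓)  1000(✓)  1010(✓)  1101  1110(✓)
size-2^1 implicants → -010  001-  1-10  10-0
Unchecked terms (primes): -010, 001-, 1-10, 10-0, 1101
Minterm coverage:
  m2 ⊆ -010,001-
  m8 ⊆ 10-0 [E]
  m10 ⊆ -010,1-10,10-0
  m13 ⊆ 1101 [E]
E = {10-0, 1101}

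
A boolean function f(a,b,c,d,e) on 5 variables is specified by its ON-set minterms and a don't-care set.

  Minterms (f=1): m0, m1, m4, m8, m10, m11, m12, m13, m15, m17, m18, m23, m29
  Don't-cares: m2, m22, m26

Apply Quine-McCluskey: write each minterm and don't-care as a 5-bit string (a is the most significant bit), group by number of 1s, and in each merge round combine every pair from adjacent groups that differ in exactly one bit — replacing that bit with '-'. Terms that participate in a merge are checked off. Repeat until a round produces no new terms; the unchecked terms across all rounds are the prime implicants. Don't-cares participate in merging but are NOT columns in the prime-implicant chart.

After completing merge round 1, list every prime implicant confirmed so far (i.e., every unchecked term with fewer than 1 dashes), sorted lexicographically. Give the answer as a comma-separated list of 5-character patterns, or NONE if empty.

NONE

[col 0] 00000*, 00001*, 00010*, 00100*, 01000*, 01010*, 01011*, 01100*, 01101*, 01111*, 10001*, 10010*, 10110*, 10111*, 11010*, 11101*
[col 1] -0001, -0010*, -1010*, -1101, 0-000*, 0-010*, 0-100*, 00-00*, 000-0*, 0000-, 01-00*, 01-11, 010-0*, 0101-, 011-1, 0110-, 1-010*, 10-10, 1011-
[col 2] --010, 0--00, 0-0-0
Prime implicants: --010, -0001, -1101, 0--00, 0-0-0, 0000-, 01-11, 0101-, 011-1, 0110-, 10-10, 1011-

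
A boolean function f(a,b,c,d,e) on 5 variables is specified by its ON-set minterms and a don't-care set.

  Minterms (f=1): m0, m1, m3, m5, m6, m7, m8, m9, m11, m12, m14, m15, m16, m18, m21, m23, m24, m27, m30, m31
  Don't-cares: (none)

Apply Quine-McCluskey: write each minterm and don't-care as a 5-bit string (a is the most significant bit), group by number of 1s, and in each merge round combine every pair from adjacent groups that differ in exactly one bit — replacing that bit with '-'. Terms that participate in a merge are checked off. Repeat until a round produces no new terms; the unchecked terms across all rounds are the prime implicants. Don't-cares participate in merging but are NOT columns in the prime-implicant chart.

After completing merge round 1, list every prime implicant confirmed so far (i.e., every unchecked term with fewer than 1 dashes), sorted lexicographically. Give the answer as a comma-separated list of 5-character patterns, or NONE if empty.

Round 0: 00000✓ 00001✓ 00011✓ 00101✓ 00110✓ 00111✓ 01000✓ 01001✓ 01011✓ 01100✓ 01110✓ 01111✓ 10000✓ 10010✓ 10101✓ 10111✓ 11000✓ 11011✓ 11110✓ 11111✓
Round 1: -0000✓ -0101✓ -0111✓ -1000✓ -1011✓ -1110✓ -1111✓ 0-000✓ 0-001✓ 0-011✓ 0-110✓ 0-111✓ 00-01✓ 00-11✓ 000-1✓ 0000-✓ 001-1✓ 0011-✓ 01-00 01-11✓ 010-1✓ 0100-✓ 011-0 0111-✓ 1-000✓ 1-111✓ 100-0 101-1✓ 11-11✓ 1111-✓
Round 2: --000 --111 -01-1 -1-11 -111- 0--11 0-0-1 0-00- 0-11- 00--1
PIs = {--000, --111, -01-1, -1-11, -111-, 0--11, 0-0-1, 0-00-, 0-11-, 00--1, 01-00, 011-0, 100-0}

NONE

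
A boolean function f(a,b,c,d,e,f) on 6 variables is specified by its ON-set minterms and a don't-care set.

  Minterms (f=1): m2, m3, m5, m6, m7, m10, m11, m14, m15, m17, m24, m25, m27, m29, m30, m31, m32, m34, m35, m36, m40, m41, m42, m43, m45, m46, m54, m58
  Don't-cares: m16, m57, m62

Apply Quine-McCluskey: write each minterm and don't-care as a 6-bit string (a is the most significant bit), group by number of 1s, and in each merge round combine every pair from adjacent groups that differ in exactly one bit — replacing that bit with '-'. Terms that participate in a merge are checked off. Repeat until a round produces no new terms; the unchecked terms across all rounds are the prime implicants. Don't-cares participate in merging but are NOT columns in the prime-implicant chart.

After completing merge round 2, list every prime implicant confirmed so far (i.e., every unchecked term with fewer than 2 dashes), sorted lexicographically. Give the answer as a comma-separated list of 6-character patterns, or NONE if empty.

Round 0: 000010✓ 000011✓ 000101✓ 000110✓ 000111✓ 001010✓ 001011✓ 001110✓ 001111✓ 010000✓ 010001✓ 011000✓ 011001✓ 011011✓ 011101✓ 011110✓ 011111✓ 100000✓ 100010✓ 100011✓ 100100✓ 101000✓ 101001✓ 101010✓ 101011✓ 101101✓ 101110✓ 110110✓ 111001✓ 111010✓ 111110✓
Round 1: -00010✓ -00011✓ -01010✓ -01011✓ -01110✓ -11001 -11110✓ 0-1011✓ 0-1110✓ 0-1111✓ 00-010✓ 00-011✓ 00-110✓ 00-111✓ 000-10✓ 000-11✓ 00001-✓ 0001-1 00011-✓ 001-10✓ 001-11✓ 00101-✓ 00111-✓ 01-000✓ 01-001✓ 01000-✓ 011-01✓ 011-11✓ 0110-1✓ 01100-✓ 0111-1✓ 01111-✓ 1-1001 1-1010✓ 1-1110✓ 10-000✓ 10-010✓ 10-011✓ 100-00 1000-0✓ 10001-✓ 101-01 101-10✓ 1010-0✓ 1010-1✓ 10100-✓ 10101-✓ 11-110 111-10✓
Round 2: --1110 -0-010✓ -0-011✓ -0001-✓ -01-10 -0101-✓ 0-1-11 0-111- 00--10✓ 00--11✓ 00-01-✓ 00-11-✓ 000-1-✓ 001-1-✓ 01-00- 011--1 1-1-10 10-0-0 10-01-✓ 1010--
Round 3: -0-01- 00--1-
PIs = {--1110, -0-01-, -01-10, -11001, 0-1-11, 0-111-, 00--1-, 0001-1, 01-00-, 011--1, 1-1-10, 1-1001, 10-0-0, 100-00, 101-01, 1010--, 11-110}

-11001, 0001-1, 1-1001, 100-00, 101-01, 11-110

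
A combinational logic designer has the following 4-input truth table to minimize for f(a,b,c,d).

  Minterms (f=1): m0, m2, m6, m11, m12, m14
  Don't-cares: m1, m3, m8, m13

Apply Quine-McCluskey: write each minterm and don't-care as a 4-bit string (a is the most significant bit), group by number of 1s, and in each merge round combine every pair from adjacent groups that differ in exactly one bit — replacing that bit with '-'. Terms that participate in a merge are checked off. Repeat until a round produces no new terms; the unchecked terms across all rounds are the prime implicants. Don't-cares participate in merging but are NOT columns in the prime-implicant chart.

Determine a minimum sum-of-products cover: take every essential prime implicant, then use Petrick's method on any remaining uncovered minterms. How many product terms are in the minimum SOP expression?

4

size-2^0 implicants → 0000(✓)  0001(✓)  0010(✓)  0011(✓)  0110(✓)  1000(✓)  1011(✓)  1100(✓)  1101(✓)  1110(✓)
size-2^1 implicants → -000  -011  -110  0-10  00-0(✓)  00-1(✓)  000-(✓)  001-(✓)  1-00  11-0  110-
size-2^2 implicants → 00--
Unchecked terms (primes): -000, -011, -110, 0-10, 00--, 1-00, 11-0, 110-
Minterm coverage:
  m0 ⊆ -000,00--
  m2 ⊆ 0-10,00--
  m6 ⊆ -110,0-10
  m11 ⊆ -011 [E]
  m12 ⊆ 1-00,11-0,110-
  m14 ⊆ -110,11-0
E = {-011}
Petrick residual → -000, 0-10, 11-0
Cover = b'c'd' + b'cd + a'cd' + abd'  |cover|=4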